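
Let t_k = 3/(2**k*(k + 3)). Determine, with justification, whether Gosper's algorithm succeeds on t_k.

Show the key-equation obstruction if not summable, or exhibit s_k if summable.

No — negative degree bound, so no certificate f.

Compute t_(k+1)/t_k: get (k + 3)/(2*(k + 4)).
Factor: A=k/2 + 3/2; B=k + 4; C=1.
f must satisfy (k/2 + 3/2)·f(k+1) − (k + 3)·f(k) = 1.
Bound: deg f ≤ -1.
d = -1 < 0 ⇒ no nonzero polynomial f; not summable.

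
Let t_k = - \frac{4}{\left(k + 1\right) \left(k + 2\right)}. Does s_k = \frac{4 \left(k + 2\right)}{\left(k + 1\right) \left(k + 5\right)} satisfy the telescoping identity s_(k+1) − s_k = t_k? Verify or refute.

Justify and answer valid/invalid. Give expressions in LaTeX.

Invalid: residual \frac{12 \left(2 k + 7\right)}{k^{4} + 14 k^{3} + 65 k^{2} + 112 k + 60} ≠ 0.

s_(k+1) = 4*(k + 3)/((k + 2)*(k + 6))
s_(k+1) − s_k = 4*(-k**2 - 5*k - 9)/(k**4 + 14*k**3 + 65*k**2 + 112*k + 60)
(s_(k+1) − s_k) − t_k = 12*(2*k + 7)/(k**4 + 14*k**3 + 65*k**2 + 112*k + 60)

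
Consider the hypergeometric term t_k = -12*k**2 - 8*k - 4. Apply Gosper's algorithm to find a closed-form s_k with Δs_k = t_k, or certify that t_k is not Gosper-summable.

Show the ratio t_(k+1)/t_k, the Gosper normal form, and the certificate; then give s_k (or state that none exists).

Ratio r(k) = (3*k**2 + 8*k + 6)/(3*k**2 + 2*k + 1).
Factor: A=1; B=1; C=k**2 + 2*k/3 + 1/3.
Key eq: (1)·f(k+1) = (1)·f(k) + (k**2 + 2*k/3 + 1/3).
Degrees (0,0,2) ⇒ d ≤ 3.
Coefficient equations give f(k) = k*(2*k**2 - k + 1)/6.
Certificate R = B(k−1)f/C = k*(2*k**2 - k + 1)/(2*(3*k**2 + 2*k + 1)) gives s_k = 2*k*(-2*k**2 + k - 1).
Check: Δs_k = -12*k**2 - 8*k - 4. ✓

s_k = 2*k*(-2*k**2 + k - 1)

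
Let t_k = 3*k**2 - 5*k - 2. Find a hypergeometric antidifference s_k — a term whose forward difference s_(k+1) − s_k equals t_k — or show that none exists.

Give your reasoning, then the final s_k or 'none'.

r(k) = (3*k**2 + k - 4)/(3*k**2 - 5*k - 2) after simplifying.
So A=1 and B=1, with C=k**2 - 5*k/3 - 2/3.
Set up (1)·f(k+1) − (1)·f(k) − (k**2 - 5*k/3 - 2/3) = 0.
deg f ≤ 3 (via 0,0,2).
Match coefficients ⇒ f(k) = k*(k**2 - 4*k + 1)/3.
R(k) = B(k−1)·f(k)/C(k) = k*(k**2 - 4*k + 1)/((k - 2)*(3*k + 1)); s_k = R·t_k = k*(k**2 - 4*k + 1).
Check: Δs_k = 3*k**2 - 5*k - 2. ✓

s_k = k*(k**2 - 4*k + 1)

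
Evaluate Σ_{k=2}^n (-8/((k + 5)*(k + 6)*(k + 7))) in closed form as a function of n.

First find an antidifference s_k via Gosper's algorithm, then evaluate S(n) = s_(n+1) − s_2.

S(n) = (-n**2 - 13*n + 14)/(14*(n**2 + 13*n + 42))

Step 1: r(k) = (k + 5)/(k + 8).
A = k + 5, B = k + 8, C = 1.
f must satisfy (k + 5)·f(k+1) − (k + 7)·f(k) = 1.
Bound: deg f ≤ 2.
A polynomial solution: f(k) = k*(k + 11)/60.
So s_k = (B(k−1)f/C)·t_k = (k*(k + 7)*(k + 11)/60)·t_k = 2*k*(-k - 11)/(15*(k + 5)*(k + 6)).
Verify: -8/(k**3 + 18*k**2 + 107*k + 210) matches t_k.
Σ_(k=2)^n t_k = s_(n+1) − s_(2) = (2*(-n**2 - 13*n - 12)/(15*(n**2 + 13*n + 42))) − (-13/210), i.e. (-n**2 - 13*n + 14)/(14*(n**2 + 13*n + 42)).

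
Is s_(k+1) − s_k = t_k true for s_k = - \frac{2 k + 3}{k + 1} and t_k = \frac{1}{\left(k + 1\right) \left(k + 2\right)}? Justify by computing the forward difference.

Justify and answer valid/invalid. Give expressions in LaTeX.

Valid: the claim telescopes to t_k.

s_(k+1) = (-2*k - 5)/(k + 2)
s_(k+1) − s_k = 1/(k**2 + 3*k + 2)
(s_(k+1) − s_k) − t_k = 0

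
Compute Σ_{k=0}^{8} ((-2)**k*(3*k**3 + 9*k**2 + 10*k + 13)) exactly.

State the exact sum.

t_(k+1)/t_k = 2*(-3*k**3 - 18*k**2 - 37*k - 35)/(3*k**3 + 9*k**2 + 10*k + 13).
A = -2, B = 1, C = k**3 + 3*k**2 + 10*k/3 + 13/3.
Need (-2)·f(k+1) − (1)·f(k) = k**3 + 3*k**2 + 10*k/3 + 13/3.
From deg A=0, deg B=0, deg C=3: d=3.
Coefficient equations give f(k) = -(k**3 + k**2 + 3)/3.
So s_k = (B(k−1)f/C)·t_k = (-(k**3 + k**2 + 3)/(3*k**3 + 9*k**2 + 10*k + 13))·t_k = (-2)**k*(-k**3 - k**2 - 3).
Verify: (-2)**k*(3*k**3 + 9*k**2 + 10*k + 13) matches t_k.
Sum = s_(9) − s_(0); s_(9) = 416256, s_(0) = -3 ⇒ 416259.

Σ = 416259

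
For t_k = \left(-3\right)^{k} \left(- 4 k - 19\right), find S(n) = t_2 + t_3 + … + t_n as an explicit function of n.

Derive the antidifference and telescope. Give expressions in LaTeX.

S(n) = - 3 \left(-3\right)^{n} n - 15 \left(-3\right)^{n} - 54

Compute t_(k+1)/t_k: get 3*(-4*k - 23)/(4*k + 19).
Take A(k)=-3, B(k)=1, C(k)=k + 19/4.
Solve (-3)·f(k+1) − (1)·f(k) = k + 19/4.
d = 1 from the (0,0,1) case.
Solve for f: f(k) = -(k + 4)/4 (degree 1 ≤ 1).
Then R = B(k−1)f/C = -(k + 4)/(4*k + 19), so s_k = R(k)·t_k = (-3)**k*(k + 4).
Δs = (-3)**k*(-4*k - 19), as required.
Σ_(k=2)^n t_k = s_(n+1) − s_(2) = ((-3)**(n + 1)*(n + 5)) − (54), i.e. -3*(-3)**n*n - 15*(-3)**n - 54.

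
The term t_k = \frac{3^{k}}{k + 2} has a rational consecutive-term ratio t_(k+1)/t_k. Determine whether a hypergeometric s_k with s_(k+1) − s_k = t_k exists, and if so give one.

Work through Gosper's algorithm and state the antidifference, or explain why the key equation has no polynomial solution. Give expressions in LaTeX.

none (Gosper's algorithm certifies no s_k)

Ratio r(k) = 3*(k + 2)/(k + 3).
So A=3*k + 6 and B=k + 3, with C=1.
Key eq: (3*k + 6)·f(k+1) = (k + 2)·f(k) + (1).
Degrees (1,1,0) ⇒ d ≤ -1.
deg f ≤ -1 is impossible — no certificate.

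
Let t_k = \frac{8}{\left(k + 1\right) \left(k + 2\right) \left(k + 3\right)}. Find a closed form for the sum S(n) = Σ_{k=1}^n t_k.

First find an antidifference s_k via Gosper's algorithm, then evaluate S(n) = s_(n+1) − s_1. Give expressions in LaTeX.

S(n) = \frac{2 n \left(n + 5\right)}{3 \left(n^{2} + 5 n + 6\right)}

Ratio r(k) = (k + 1)/(k + 4).
A = k + 1, B = k + 4, C = 1.
Key eq: (k + 1)·f(k+1) = (k + 3)·f(k) + (1).
deg f ≤ 2 (via 1,1,0).
A polynomial solution: f(k) = k*(k + 3)/4.
Get s_k = R·t_k = 2*k*(k + 3)/((k + 1)*(k + 2)) with R(k) = B(k−1)f(k)/C(k) = k*(k + 3)**2/4.
Check: Δs_k = 8/(k**3 + 6*k**2 + 11*k + 6). ✓
s_(n+1) = 2*(n**2 + 5*n + 4)/(n**2 + 5*n + 6) and s_(1) = 4/3, so S(n) = 2*n*(n + 5)/(3*(n**2 + 5*n + 6)).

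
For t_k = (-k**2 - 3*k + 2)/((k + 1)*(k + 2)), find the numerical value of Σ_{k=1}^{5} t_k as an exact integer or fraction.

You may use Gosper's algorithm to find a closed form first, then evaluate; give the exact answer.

The ratio is (k + 1)*(3*k + (k + 1)**2 + 1)/((k + 3)*(k**2 + 3*k - 2)).
Normal form (A,B,C) = (k + 1, k + 3, k**2 + 3*k - 2).
f must satisfy (k + 1)·f(k+1) − (k + 2)·f(k) = k**2 + 3*k - 2.
Bound: deg f ≤ 2.
Coefficient equations give f(k) = k*(k - 3).
R(k) = B(k−1)·f(k)/C(k) = k*(k - 3)*(k + 2)/(k**2 + 3*k - 2); s_k = R·t_k = k*(3 - k)/(k + 1).
s_(k+1) − s_k = (-k**2 - 3*k + 2)/(k**2 + 3*k + 2) = t_k.
Sum = s_(6) − s_(1); s_(6) = -18/7, s_(1) = 1 ⇒ -25/7.

Σ = -25/7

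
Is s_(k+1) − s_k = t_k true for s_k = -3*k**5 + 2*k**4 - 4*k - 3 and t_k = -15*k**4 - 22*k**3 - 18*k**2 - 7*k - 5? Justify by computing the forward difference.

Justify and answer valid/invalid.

Valid: the claim telescopes to t_k.

s_(k+1) = -4*k - 3*(k + 1)**5 + 2*(k + 1)**4 - 7
s_(k+1) − s_k = -15*k**4 - 22*k**3 - 18*k**2 - 7*k - 5
(s_(k+1) − s_k) − t_k = 0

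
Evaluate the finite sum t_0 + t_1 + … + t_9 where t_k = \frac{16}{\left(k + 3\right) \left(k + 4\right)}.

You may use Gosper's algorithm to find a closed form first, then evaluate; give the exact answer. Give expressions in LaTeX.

Compute t_(k+1)/t_k: get (k + 3)/(k + 5).
So A=k + 3 and B=k + 5, with C=1.
f must satisfy (k + 3)·f(k+1) − (k + 4)·f(k) = 1.
From deg A=1, deg B=1, deg C=0: d=1.
Solving with deg f ≤ 1: f(k) = k/3.
Certificate R = B(k−1)f/C = k*(k + 4)/3 gives s_k = 16*k/(3*(k + 3)).
Δs = 16/(k**2 + 7*k + 12), as required.
Telescoping: Σ = s_(10) − s_(0) = 160/39 − (0) = 160/39.

Σ = 160/39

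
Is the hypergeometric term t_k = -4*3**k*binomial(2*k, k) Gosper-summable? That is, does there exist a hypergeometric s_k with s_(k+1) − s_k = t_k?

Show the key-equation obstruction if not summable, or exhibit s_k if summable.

Step 1: r(k) = 6*(2*k + 1)/(k + 1).
Gosper form: A/B · C(k+1)/C(k) with A=12*k + 6, B=k + 1, C=1.
Need (12*k + 6)·f(k+1) − (k)·f(k) = 1.
d = -1 from the (1,1,0) case.
deg f ≤ -1 is impossible — no certificate.

No — negative degree bound, so no certificate f.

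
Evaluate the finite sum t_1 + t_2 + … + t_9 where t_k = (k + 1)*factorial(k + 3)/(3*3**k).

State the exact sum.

Σ = 25623656/243

Step 1: r(k) = (k + 2)*(k + 4)/(3*(k + 1)).
Take A(k)=k/3 + 4/3, B(k)=1, C(k)=k + 1.
f must satisfy (k/3 + 4/3)·f(k+1) − (1)·f(k) = k + 1.
Degrees (1,0,1) ⇒ d ≤ 0.
A polynomial solution: f(k) = 3.
Certificate R = B(k−1)f/C = 3/(k + 1) gives s_k = factorial(k + 3)/3**k.
Δs = (k + 1)*factorial(k + 3)/(3*3**k), as required.
Sum = s_(10) − s_(1); s_(10) = 25625600/243, s_(1) = 8 ⇒ 25623656/243.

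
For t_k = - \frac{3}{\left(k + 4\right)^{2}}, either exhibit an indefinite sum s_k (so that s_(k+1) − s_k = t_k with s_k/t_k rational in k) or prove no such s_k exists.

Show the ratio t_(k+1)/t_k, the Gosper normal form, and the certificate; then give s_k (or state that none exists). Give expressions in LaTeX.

no hypergeometric antidifference exists

Compute t_(k+1)/t_k: get (k + 4)**2/(k + 5)**2.
Gosper form: A/B · C(k+1)/C(k) with A=k**2 + 8*k + 16, B=k**2 + 10*k + 25, C=1.
Solve (k**2 + 8*k + 16)·f(k+1) − (k**2 + 8*k + 16)·f(k) = 1.
d = 0 from the (2,2,0) case.
Put f(k) = c0: A·f(k+1) − B(k−1)·f(k) − C = -1; need -1 = 0 — inconsistent ⇒ no f, not summable.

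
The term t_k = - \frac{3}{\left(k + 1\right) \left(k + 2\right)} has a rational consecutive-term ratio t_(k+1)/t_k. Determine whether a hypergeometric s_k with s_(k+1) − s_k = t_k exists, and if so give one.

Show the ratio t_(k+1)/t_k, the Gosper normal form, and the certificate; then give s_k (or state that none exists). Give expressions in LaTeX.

s_k = - \frac{3 k}{k + 1}

The ratio is (k + 1)/(k + 3).
Factor: A=k + 1; B=k + 3; C=1.
Key eq: (k + 1)·f(k+1) = (k + 2)·f(k) + (1).
Degrees (1,1,0) ⇒ d ≤ 1.
A polynomial solution: f(k) = k.
R(k) = B(k−1)·f(k)/C(k) = k*(k + 2); s_k = R·t_k = -3*k/(k + 1).
Check: Δs_k = -3/(k**2 + 3*k + 2). ✓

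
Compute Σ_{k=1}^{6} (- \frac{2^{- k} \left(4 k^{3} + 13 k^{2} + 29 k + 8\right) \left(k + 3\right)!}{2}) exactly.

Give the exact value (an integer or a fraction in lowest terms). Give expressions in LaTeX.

r(k) = (4*k**4 + 41*k**3 + 167*k**2 + 322*k + 216)/(2*(4*k**3 + 13*k**2 + 29*k + 8)) after simplifying.
Take A(k)=k/2 + 2, B(k)=1, C(k)=k**3 + 13*k**2/4 + 29*k/4 + 2.
Set up (k/2 + 2)·f(k+1) − (1)·f(k) − (k**3 + 13*k**2/4 + 29*k/4 + 2) = 0.
Bound: deg f ≤ 2.
Solve for f: f(k) = (4*k**2 - 3*k + 2)/2 (degree 2 ≤ 2).
Certificate R = B(k−1)f/C = 2*(4*k**2 - 3*k + 2)/(4*k**3 + 13*k**2 + 29*k + 8) gives s_k = -(4*k**2 - 3*k + 2)*factorial(k + 3)/2**k.
Check: Δs_k = -(4*k**3 + 13*k**2 + 29*k + 8)*factorial(k + 3)/(2*2**k). ✓
Σ_(k=1)^(6) t_k = s_(7) − s_(1) = -5017950 − (-36) = -5017914.

Σ = -5017914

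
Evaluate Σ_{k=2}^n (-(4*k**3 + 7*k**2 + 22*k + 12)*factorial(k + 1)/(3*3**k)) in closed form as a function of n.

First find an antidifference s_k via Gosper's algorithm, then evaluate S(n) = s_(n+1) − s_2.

r(k) = (4*k**4 + 27*k**3 + 86*k**2 + 141*k + 90)/(3*(4*k**3 + 7*k**2 + 22*k + 12)) after simplifying.
So A=k/3 + 2/3 and B=1, with C=k**3 + 7*k**2/4 + 11*k/2 + 3.
Key eq: (k/3 + 2/3)·f(k+1) = (1)·f(k) + (k**3 + 7*k**2/4 + 11*k/2 + 3).
From deg A=1, deg B=0, deg C=3: d=2.
A polynomial solution: f(k) = 3*(4*k**2 + 3*k + 2)/4.
Certificate R = B(k−1)f/C = 3*(4*k**2 + 3*k + 2)/(4*k**3 + 7*k**2 + 22*k + 12) gives s_k = -(4*k**2 + 3*k + 2)*factorial(k + 1)/3**k.
s_(k+1) − s_k = -(4*k**3 + 7*k**2 + 22*k + 12)*factorial(k + 1)/(3*3**k) = t_k.
Telescope: S(n) = s_(n+1) − s_(2) = -3**(-n - 1)*(4*n**2 + 11*n + 9)*factorial(n + 2) − (-16) = (48*3**n - 4*n**4*factorial(n) - 23*n**3*factorial(n) - 50*n**2*factorial(n) - 49*n*factorial(n) - 18*factorial(n))/(3*3**n).

S(n) = (48*3**n - 4*n**4*factorial(n) - 23*n**3*factorial(n) - 50*n**2*factorial(n) - 49*n*factorial(n) - 18*factorial(n))/(3*3**n)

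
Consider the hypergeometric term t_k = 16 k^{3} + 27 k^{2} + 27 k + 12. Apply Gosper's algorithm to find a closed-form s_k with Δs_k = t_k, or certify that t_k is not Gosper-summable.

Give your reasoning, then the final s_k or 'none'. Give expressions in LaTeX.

Step 1: r(k) = (16*k**3 + 75*k**2 + 129*k + 82)/(16*k**3 + 27*k**2 + 27*k + 12).
So A=1 and B=1, with C=k**3 + 27*k**2/16 + 27*k/16 + 3/4.
Need (1)·f(k+1) − (1)·f(k) = k**3 + 27*k**2/16 + 27*k/16 + 3/4.
d = 4 from the (0,0,3) case.
Solve for f: f(k) = k*(4*k**3 + k**2 + 4*k + 3)/16 (degree 4 ≤ 4).
R(k) = B(k−1)·f(k)/C(k) = k*(4*k**3 + k**2 + 4*k + 3)/(16*k**3 + 27*k**2 + 27*k + 12); s_k = R·t_k = k*(4*k**3 + k**2 + 4*k + 3).
Δs = 16*k**3 + 27*k**2 + 27*k + 12, as required.

s_k = k \left(4 k^{3} + k^{2} + 4 k + 3\right)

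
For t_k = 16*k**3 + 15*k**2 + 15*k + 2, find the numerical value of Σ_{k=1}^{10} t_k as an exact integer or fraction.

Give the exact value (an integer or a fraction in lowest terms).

Step 1: r(k) = (16*k**3 + 63*k**2 + 93*k + 48)/(16*k**3 + 15*k**2 + 15*k + 2).
Take A(k)=1, B(k)=1, C(k)=k**3 + 15*k**2/16 + 15*k/16 + 1/8.
Need (1)·f(k+1) − (1)·f(k) = k**3 + 15*k**2/16 + 15*k/16 + 1/8.
Degrees (0,0,3) ⇒ d ≤ 4.
Solving with deg f ≤ 4: f(k) = k*(4*k - 3)*(k**2 + 1)/16.
So s_k = (B(k−1)f/C)·t_k = (k*(4*k - 3)*(k**2 + 1)/(16*k**3 + 15*k**2 + 15*k + 2))·t_k = k*(4*k**3 - 3*k**2 + 4*k - 3).
s_(k+1) − s_k = 16*k**3 + 15*k**2 + 15*k + 2 = t_k.
Evaluate s at k=11 and k=1: 55022 and 2; difference 55020.

Σ = 55020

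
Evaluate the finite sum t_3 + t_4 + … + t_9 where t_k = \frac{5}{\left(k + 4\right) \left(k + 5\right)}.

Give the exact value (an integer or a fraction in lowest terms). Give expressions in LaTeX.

Σ = 5/14

The ratio is (k + 4)/(k + 6).
So A=k + 4 and B=k + 6, with C=1.
Need (k + 4)·f(k+1) − (k + 5)·f(k) = 1.
From deg A=1, deg B=1, deg C=0: d=1.
A polynomial solution: f(k) = k/4.
R(k) = B(k−1)·f(k)/C(k) = k*(k + 5)/4; s_k = R·t_k = 5*k/(4*(k + 4)).
s_(k+1) − s_k = 5/(k**2 + 9*k + 20) = t_k.
Evaluate s at k=10 and k=3: 25/28 and 15/28; difference 5/14.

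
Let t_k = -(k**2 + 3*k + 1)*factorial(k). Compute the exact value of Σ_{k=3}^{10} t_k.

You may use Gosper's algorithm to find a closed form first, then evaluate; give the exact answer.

r(k) = (k + 1)*(3*k + (k + 1)**2 + 4)/(k**2 + 3*k + 1) after simplifying.
Normal form (A,B,C) = (k + 1, 1, k**2 + 3*k + 1).
Need (k + 1)·f(k+1) − (1)·f(k) = k**2 + 3*k + 1.
d = 1 from the (1,0,2) case.
Solving with deg f ≤ 1: f(k) = k + 2.
So s_k = (B(k−1)f/C)·t_k = ((k + 2)/(k**2 + 3*k + 1))·t_k = -(k + 2)*factorial(k).
Δs = -(k**2 + 3*k + 1)*factorial(k), as required.
Σ_(k=3)^(10) t_k = s_(11) − s_(3) = -518918400 − (-30) = -518918370.

Σ = -518918370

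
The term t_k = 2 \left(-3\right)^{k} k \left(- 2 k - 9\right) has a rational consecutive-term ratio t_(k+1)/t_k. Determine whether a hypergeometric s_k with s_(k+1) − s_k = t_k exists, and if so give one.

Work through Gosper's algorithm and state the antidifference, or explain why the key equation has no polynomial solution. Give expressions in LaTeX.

Step 1: r(k) = -3*(k + 1)*(2*k + 11)/(k*(2*k + 9)).
A = -3, B = 1, C = k**2 + 9*k/2.
Key eq: (-3)·f(k+1) = (1)·f(k) + (k**2 + 9*k/2).
d = 2 from the (0,0,2) case.
Solving with deg f ≤ 2: f(k) = -(k**2 + 3*k - 3)/4.
Certificate R = B(k−1)f/C = -(k**2 + 3*k - 3)/(2*k*(2*k + 9)) gives s_k = (-3)**k*(k**2 + 3*k - 3).
Verify: 2*(-3)**k*k*(-2*k - 9) matches t_k.

s_k = \left(-3\right)^{k} \left(k^{2} + 3 k - 3\right)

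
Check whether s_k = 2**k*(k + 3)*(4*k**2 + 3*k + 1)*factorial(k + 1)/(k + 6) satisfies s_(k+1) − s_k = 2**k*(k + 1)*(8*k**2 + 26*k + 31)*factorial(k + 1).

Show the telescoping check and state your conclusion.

s_(k+1) = 2**(k + 1)*(k + 4)*(4*k**2 + 11*k + 8)*factorial(k + 2)/(k + 7)
s_(k+1) − s_k = 2**k*(8*k**5 + 114*k**4 + 589*k**3 + 1429*k**2 + 1687*k + 747)*factorial(k + 1)/((k + 6)*(k + 7))
(s_(k+1) − s_k) − t_k = -3*2**k*(8*k**4 + 82*k**3 + 257*k**2 + 370*k + 185)*factorial(k + 1)/((k + 6)*(k + 7))

Invalid: residual -3*2**k*(8*k**4 + 82*k**3 + 257*k**2 + 370*k + 185)*factorial(k + 1)/((k + 6)*(k + 7)) ≠ 0.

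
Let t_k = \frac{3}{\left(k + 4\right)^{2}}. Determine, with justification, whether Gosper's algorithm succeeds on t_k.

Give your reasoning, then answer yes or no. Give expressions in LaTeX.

t_(k+1)/t_k = (k + 4)**2/(k + 5)**2.
A = k**2 + 8*k + 16, B = k**2 + 10*k + 25, C = 1.
Key eq: (k**2 + 8*k + 16)·f(k+1) = (k**2 + 8*k + 16)·f(k) + (1).
deg f ≤ 0 (via 2,2,0).
Put f(k) = c0: A·f(k+1) − B(k−1)·f(k) − C = -1; need -1 = 0 — inconsistent ⇒ no f, not summable.

No; the coefficient equations for f are inconsistent.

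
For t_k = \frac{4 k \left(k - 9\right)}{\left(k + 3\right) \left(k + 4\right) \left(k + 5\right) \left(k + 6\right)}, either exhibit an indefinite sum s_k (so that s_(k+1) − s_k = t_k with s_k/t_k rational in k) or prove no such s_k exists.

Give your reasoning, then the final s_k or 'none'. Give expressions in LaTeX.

s_k = - \frac{4 k \left(k - 1\right)}{\left(k + 3\right) \left(k + 4\right) \left(k + 5\right)}

The ratio is (k - 8)*(k + 1)*(k + 3)/(k*(k - 9)*(k + 7)).
Factor: A=k + 3; B=k + 7; C=k**2 - 9*k.
Set up (k + 3)·f(k+1) − (k + 6)·f(k) − (k**2 - 9*k) = 0.
deg f ≤ 3 (via 1,1,2).
Coefficient equations give f(k) = -k*(k - 1).
Then R = B(k−1)f/C = -(k - 1)*(k + 6)/(k - 9), so s_k = R(k)·t_k = -4*k*(k - 1)/((k + 3)*(k + 4)*(k + 5)).
Δs = 4*k*(k - 9)/(k**4 + 18*k**3 + 119*k**2 + 342*k + 360), as required.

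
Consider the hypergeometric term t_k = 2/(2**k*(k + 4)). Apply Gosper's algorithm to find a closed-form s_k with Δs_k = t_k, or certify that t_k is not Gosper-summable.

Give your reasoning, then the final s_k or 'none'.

no hypergeometric antidifference exists

t_(k+1)/t_k = (k + 4)/(2*(k + 5)).
Gosper form: A/B · C(k+1)/C(k) with A=k/2 + 2, B=k + 5, C=1.
Need (k/2 + 2)·f(k+1) − (k + 4)·f(k) = 1.
Degrees (1,1,0) ⇒ d ≤ -1.
deg f ≤ -1 is impossible — no certificate.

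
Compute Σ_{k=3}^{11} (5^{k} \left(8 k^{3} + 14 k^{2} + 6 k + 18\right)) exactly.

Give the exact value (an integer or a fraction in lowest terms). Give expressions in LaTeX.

The ratio is 5*(4*k**3 + 19*k**2 + 29*k + 23)/(4*k**3 + 7*k**2 + 3*k + 9).
Gosper form: A/B · C(k+1)/C(k) with A=5, B=1, C=k**3 + 7*k**2/4 + 3*k/4 + 9/4.
Solve (5)·f(k+1) − (1)·f(k) = k**3 + 7*k**2/4 + 3*k/4 + 9/4.
d = 3 from the (0,0,3) case.
A polynomial solution: f(k) = (k**3 - 2*k**2 + 2*k + 1)/4.
Get s_k = R·t_k = 2*5**k*(k**3 - 2*k**2 + 2*k + 1) with R(k) = B(k−1)f(k)/C(k) = (k**3 - 2*k**2 + 2*k + 1)/(4*k**3 + 7*k**2 + 3*k + 9).
s_(k+1) − s_k = 5**k*(8*k**3 + 14*k**2 + 6*k + 18) = t_k.
Evaluate s at k=12 and k=3: 715332031250 and 4000; difference 715332027250.

Σ = 715332027250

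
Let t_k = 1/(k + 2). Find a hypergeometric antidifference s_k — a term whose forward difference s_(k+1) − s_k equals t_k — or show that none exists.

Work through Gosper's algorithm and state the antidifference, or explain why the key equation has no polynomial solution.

Step 1: r(k) = (k + 2)/(k + 3).
Take A(k)=k + 2, B(k)=k + 3, C(k)=1.
f must satisfy (k + 2)·f(k+1) − (k + 2)·f(k) = 1.
Bound: deg f ≤ 0.
Generic f = c0 gives residual -1; -1 = 0 cannot hold, so t_k is not Gosper-summable.

none — t_k is not Gosper-summable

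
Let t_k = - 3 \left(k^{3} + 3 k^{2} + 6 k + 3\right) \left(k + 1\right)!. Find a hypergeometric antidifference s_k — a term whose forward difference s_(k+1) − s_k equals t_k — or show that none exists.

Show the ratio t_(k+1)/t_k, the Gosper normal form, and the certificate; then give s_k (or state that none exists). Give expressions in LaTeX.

Ratio r(k) = (k**4 + 8*k**3 + 27*k**2 + 43*k + 26)/(k**3 + 3*k**2 + 6*k + 3).
So A=k + 2 and B=1, with C=k**3 + 3*k**2 + 6*k + 3.
Solve (k + 2)·f(k+1) − (1)·f(k) = k**3 + 3*k**2 + 6*k + 3.
Bound: deg f ≤ 2.
Solve for f: f(k) = k**2 + 1 (degree 2 ≤ 2).
R(k) = B(k−1)·f(k)/C(k) = (k**2 + 1)/(k**3 + 3*k**2 + 6*k + 3); s_k = R·t_k = -3*(k**2 + 1)*factorial(k + 1).
Verify: -3*(k**3 + 3*k**2 + 6*k + 3)*factorial(k + 1) matches t_k.

s_k = - 3 \left(k^{2} + 1\right) \left(k + 1\right)!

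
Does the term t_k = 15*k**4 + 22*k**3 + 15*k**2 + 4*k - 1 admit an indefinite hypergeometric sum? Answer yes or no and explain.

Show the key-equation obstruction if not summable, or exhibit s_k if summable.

t_(k+1)/t_k = (15*k**4 + 82*k**3 + 171*k**2 + 160*k + 55)/(15*k**4 + 22*k**3 + 15*k**2 + 4*k - 1).
Gosper form: A/B · C(k+1)/C(k) with A=1, B=1, C=k**4 + 22*k**3/15 + k**2 + 4*k/15 - 1/15.
Set up (1)·f(k+1) − (1)·f(k) − (k**4 + 22*k**3/15 + k**2 + 4*k/15 - 1/15) = 0.
d = 5 from the (0,0,4) case.
A polynomial solution: f(k) = k*(3*k**4 - 2*k**3 - k**2 - 1)/15.
Then R = B(k−1)f/C = k*(3*k**4 - 2*k**3 - k**2 - 1)/(15*k**4 + 22*k**3 + 15*k**2 + 4*k - 1), so s_k = R(k)·t_k = 3*k**5 - 2*k**4 - k**3 - k.
Verify: 15*k**4 + 22*k**3 + 15*k**2 + 4*k - 1 matches t_k.

Yes. s_k = 3*k**5 - 2*k**4 - k**3 - k.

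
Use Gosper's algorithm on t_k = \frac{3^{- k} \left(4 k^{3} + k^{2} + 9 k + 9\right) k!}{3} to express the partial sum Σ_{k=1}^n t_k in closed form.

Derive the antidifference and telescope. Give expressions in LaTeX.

S(n) = 3^{- n - 1} \left(- 3^{n + 1} + 4 n^{3} n! + 13 n^{2} n! + 12 n n! + 3 n!\right)

t_(k+1)/t_k = (k + 1)*(9*k + 4*(k + 1)**3 + (k + 1)**2 + 18)/(3*(4*k**3 + k**2 + 9*k + 9)).
So A=k/3 + 1/3 and B=1, with C=k**3 + k**2/4 + 9*k/4 + 9/4.
Solve (k/3 + 1/3)·f(k+1) − (1)·f(k) = k**3 + k**2/4 + 9*k/4 + 9/4.
d = 2 from the (1,0,3) case.
Solve for f: f(k) = 3*(4*k**2 + k - 2)/4 (degree 2 ≤ 2).
So s_k = (B(k−1)f/C)·t_k = (3*(4*k**2 + k - 2)/(4*k**3 + k**2 + 9*k + 9))·t_k = (4*k**2 + k - 2)*factorial(k)/3**k.
Check: Δs_k = (4*k**3 + k**2 + 9*k + 9)*factorial(k)/(3*3**k). ✓
s_(n+1) = 3**(-n - 1)*(4*n**2 + 9*n + 3)*factorial(n + 1) and s_(1) = 1, so S(n) = 3**(-n - 1)*(-3**(n + 1) + 4*n**3*factorial(n) + 13*n**2*factorial(n) + 12*n*factorial(n) + 3*factorial(n)).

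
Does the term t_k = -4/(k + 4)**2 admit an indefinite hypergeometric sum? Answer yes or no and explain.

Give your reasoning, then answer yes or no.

The ratio is (k + 4)**2/(k + 5)**2.
Gosper form: A/B · C(k+1)/C(k) with A=k**2 + 8*k + 16, B=k**2 + 10*k + 25, C=1.
Solve (k**2 + 8*k + 16)·f(k+1) − (k**2 + 8*k + 16)·f(k) = 1.
From deg A=2, deg B=2, deg C=0: d=0.
Write f(k) = c0. Then LHS − RHS = -1, requiring -1 = 0: contradictory. No certificate.

No — t_k has no hypergeometric antidifference.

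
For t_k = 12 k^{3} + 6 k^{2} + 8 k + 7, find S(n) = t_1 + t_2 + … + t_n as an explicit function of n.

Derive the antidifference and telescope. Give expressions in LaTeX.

The ratio is (12*k**3 + 42*k**2 + 56*k + 33)/(12*k**3 + 6*k**2 + 8*k + 7).
Gosper form: A/B · C(k+1)/C(k) with A=1, B=1, C=k**3 + k**2/2 + 2*k/3 + 7/12.
f must satisfy (1)·f(k+1) − (1)·f(k) = k**3 + k**2/2 + 2*k/3 + 7/12.
Bound: deg f ≤ 4.
Coefficient equations give f(k) = k*(3*k**3 - 4*k**2 + 4*k + 4)/12.
So s_k = (B(k−1)f/C)·t_k = (k*(3*k**3 - 4*k**2 + 4*k + 4)/(12*k**3 + 6*k**2 + 8*k + 7))·t_k = k*(3*k**3 - 4*k**2 + 4*k + 4).
Verify: 12*k**3 + 6*k**2 + 8*k + 7 matches t_k.
s_(n+1) = 3*n**4 + 8*n**3 + 10*n**2 + 12*n + 7 and s_(1) = 7, so S(n) = n*(3*n**3 + 8*n**2 + 10*n + 12).

S(n) = n \left(3 n^{3} + 8 n^{2} + 10 n + 12\right)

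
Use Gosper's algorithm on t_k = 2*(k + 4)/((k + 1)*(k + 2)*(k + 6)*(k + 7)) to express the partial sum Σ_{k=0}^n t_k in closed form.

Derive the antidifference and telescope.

S(n) = (n**2 + 9*n + 8)/(6*(n**2 + 9*n + 14))

t_(k+1)/t_k = (k + 1)*(k + 5)*(k + 6)/((k + 3)*(k + 4)*(k + 8)).
Normal form (A,B,C) = (k + 1, k + 8, k**4 + 16*k**3 + 95*k**2 + 248*k + 240).
Solve (k + 1)·f(k+1) − (k + 7)·f(k) = k**4 + 16*k**3 + 95*k**2 + 248*k + 240.
Bound: deg f ≤ 6.
Solve for f: f(k) = k*(k + 2)*(k + 3)*(k + 4)*(k + 5)*(k + 7)/12 (degree 6 ≤ 6).
Then R = B(k−1)f/C = k*(k + 2)*(k + 7)**2/(12*(k + 4)), so s_k = R(k)·t_k = k*(k + 7)/(6*(k**2 + 7*k + 6)).
Check: Δs_k = 2*(k + 4)/(k**4 + 16*k**3 + 83*k**2 + 152*k + 84). ✓
s_(n+1) = (n**2 + 9*n + 8)/(6*(n**2 + 9*n + 14)) and s_(0) = 0, so S(n) = (n**2 + 9*n + 8)/(6*(n**2 + 9*n + 14)).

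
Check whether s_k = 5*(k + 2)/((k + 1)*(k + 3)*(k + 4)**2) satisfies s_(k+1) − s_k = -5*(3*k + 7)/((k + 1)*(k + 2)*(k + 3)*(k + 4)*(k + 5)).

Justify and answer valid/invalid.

s_(k+1) = 5*(k + 3)/((k + 2)*(k + 4)*(k + 5)**2)
s_(k+1) − s_k = 5*((k + 1)*(k + 3)**2*(k + 4) - (k + 2)**2*(k + 5)**2)/((k + 1)*(k + 2)*(k + 3)*(k + 4)**2*(k + 5)**2)
(s_(k+1) − s_k) − t_k = 20*(2*k**2 + 13*k + 19)/(k**7 + 24*k**6 + 240*k**5 + 1290*k**4 + 3999*k**3 + 7086*k**2 + 6560*k + 2400)

Invalid: residual 20*(2*k**2 + 13*k + 19)/(k**7 + 24*k**6 + 240*k**5 + 1290*k**4 + 3999*k**3 + 7086*k**2 + 6560*k + 2400) ≠ 0.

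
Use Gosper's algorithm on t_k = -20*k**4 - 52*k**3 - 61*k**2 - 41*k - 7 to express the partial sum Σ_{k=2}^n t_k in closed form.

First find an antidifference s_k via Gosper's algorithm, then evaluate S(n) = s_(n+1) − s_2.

Ratio r(k) = (20*k**4 + 132*k**3 + 337*k**2 + 399*k + 181)/(20*k**4 + 52*k**3 + 61*k**2 + 41*k + 7).
Take A(k)=1, B(k)=1, C(k)=k**4 + 13*k**3/5 + 61*k**2/20 + 41*k/20 + 7/20.
Solve (1)·f(k+1) − (1)·f(k) = k**4 + 13*k**3/5 + 61*k**2/20 + 41*k/20 + 7/20.
deg f ≤ 5 (via 0,0,4).
A polynomial solution: f(k) = k*(4*k**4 + 3*k**3 + k**2 + 3*k - 4)/20.
Get s_k = R·t_k = k*(-4*k**4 - 3*k**3 - k**2 - 3*k + 4) with R(k) = B(k−1)f(k)/C(k) = k*(4*k**4 + 3*k**3 + k**2 + 3*k - 4)/(20*k**4 + 52*k**3 + 61*k**2 + 41*k + 7).
Δs = -20*k**4 - 52*k**3 - 61*k**2 - 41*k - 7, as required.
Σ_(k=2)^n t_k = s_(n+1) − s_(2) = (-4*n**5 - 23*n**4 - 53*n**3 - 64*n**2 - 37*n - 7) − (-188), i.e. -4*n**5 - 23*n**4 - 53*n**3 - 64*n**2 - 37*n + 181.

S(n) = -4*n**5 - 23*n**4 - 53*n**3 - 64*n**2 - 37*n + 181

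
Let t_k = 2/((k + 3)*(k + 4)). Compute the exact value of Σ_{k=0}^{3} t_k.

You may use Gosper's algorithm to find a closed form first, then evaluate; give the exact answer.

Ratio r(k) = (k + 3)/(k + 5).
So A=k + 3 and B=k + 5, with C=1.
Key eq: (k + 3)·f(k+1) = (k + 4)·f(k) + (1).
deg f ≤ 1 (via 1,1,0).
Coefficient equations give f(k) = k/3.
Get s_k = R·t_k = 2*k/(3*(k + 3)) with R(k) = B(k−1)f(k)/C(k) = k*(k + 4)/3.
Verify: 2/(k**2 + 7*k + 12) matches t_k.
Telescoping: Σ = s_(4) − s_(0) = 8/21 − (0) = 8/21.

Σ = 8/21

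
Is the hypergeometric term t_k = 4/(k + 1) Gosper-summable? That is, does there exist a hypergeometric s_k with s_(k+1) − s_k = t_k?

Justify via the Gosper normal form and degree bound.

Ratio r(k) = (k + 1)/(k + 2).
Factor: A=k + 1; B=k + 2; C=1.
Need (k + 1)·f(k+1) − (k + 1)·f(k) = 1.
From deg A=1, deg B=1, deg C=0: d=0.
Generic f = c0 gives residual -1; -1 = 0 cannot hold, so t_k is not Gosper-summable.

No — key equation has no polynomial f.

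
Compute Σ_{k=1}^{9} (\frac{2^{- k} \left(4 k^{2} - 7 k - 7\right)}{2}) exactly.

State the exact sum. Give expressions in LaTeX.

t_(k+1)/t_k = (4*k**2 + k - 10)/(2*(4*k**2 - 7*k - 7)).
Take A(k)=1/2, B(k)=1, C(k)=k**2 - 7*k/4 - 7/4.
f must satisfy (1/2)·f(k+1) − (1)·f(k) = k**2 - 7*k/4 - 7/4.
deg f ≤ 2 (via 0,0,2).
Coefficient equations give f(k) = -(4*k**2 + k - 2)/2.
So s_k = (B(k−1)f/C)·t_k = (-2*(4*k**2 + k - 2)/(4*k**2 - 7*k - 7))·t_k = (-4*k**2 - k + 2)/2**k.
Verify: (4*k**2 - 7*k - 7)/(2*2**k) matches t_k.
Telescoping: Σ = s_(10) − s_(1) = -51/128 − (-3/2) = 141/128.

Σ = 141/128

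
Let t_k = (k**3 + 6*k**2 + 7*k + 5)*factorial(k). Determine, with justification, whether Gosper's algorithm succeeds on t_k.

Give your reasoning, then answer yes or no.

r(k) = (k**4 + 10*k**3 + 31*k**2 + 41*k + 19)/(k**3 + 6*k**2 + 7*k + 5) after simplifying.
Normal form (A,B,C) = (k + 1, 1, k**3 + 6*k**2 + 7*k + 5).
Solve (k + 1)·f(k+1) − (1)·f(k) = k**3 + 6*k**2 + 7*k + 5.
deg f ≤ 2 (via 1,0,3).
Solving with deg f ≤ 2: f(k) = k*(k + 4).
R(k) = B(k−1)·f(k)/C(k) = k*(k + 4)/(k**3 + 6*k**2 + 7*k + 5); s_k = R·t_k = k*(k + 4)*factorial(k).
Check: Δs_k = (k**3 + 6*k**2 + 7*k + 5)*factorial(k). ✓

Yes. s_k = k*(k + 4)*factorial(k).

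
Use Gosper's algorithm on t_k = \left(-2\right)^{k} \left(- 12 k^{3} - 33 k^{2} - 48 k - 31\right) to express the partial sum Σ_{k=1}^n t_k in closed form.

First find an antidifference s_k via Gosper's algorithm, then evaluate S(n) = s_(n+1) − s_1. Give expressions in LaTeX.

S(n) = - 8 \left(-2\right)^{n} n^{3} - 30 \left(-2\right)^{n} n^{2} - 44 \left(-2\right)^{n} n - 28 \left(-2\right)^{n} + 28

Ratio r(k) = 2*(-12*k**3 - 69*k**2 - 150*k - 124)/(12*k**3 + 33*k**2 + 48*k + 31).
So A=-2 and B=1, with C=k**3 + 11*k**2/4 + 4*k + 31/12.
Set up (-2)·f(k+1) − (1)·f(k) − (k**3 + 11*k**2/4 + 4*k + 31/12) = 0.
From deg A=0, deg B=0, deg C=3: d=3.
Solving with deg f ≤ 3: f(k) = -(4*k + 3)*(k**2 + 1)/12.
R(k) = B(k−1)·f(k)/C(k) = -(4*k + 3)*(k**2 + 1)/(12*k**3 + 33*k**2 + 48*k + 31); s_k = R·t_k = (-2)**k*(4*k**3 + 3*k**2 + 4*k + 3).
Verify: (-2)**k*(-12*k**3 - 33*k**2 - 48*k - 31) matches t_k.
Σ_(k=1)^n t_k = s_(n+1) − s_(1) = ((-2)**(n + 1)*(4*n**3 + 15*n**2 + 22*n + 14)) − (-28), i.e. -8*(-2)**n*n**3 - 30*(-2)**n*n**2 - 44*(-2)**n*n - 28*(-2)**n + 28.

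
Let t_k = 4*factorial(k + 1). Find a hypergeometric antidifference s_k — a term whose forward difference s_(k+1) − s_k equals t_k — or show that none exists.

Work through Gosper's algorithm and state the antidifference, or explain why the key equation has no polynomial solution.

not Gosper-summable; s_k does not exist

r(k) = k + 2 after simplifying.
Normal form (A,B,C) = (k + 2, 1, 1).
Key eq: (k + 2)·f(k+1) = (1)·f(k) + (1).
deg f ≤ -1 (via 1,0,0).
deg f ≤ -1 is impossible — no certificate.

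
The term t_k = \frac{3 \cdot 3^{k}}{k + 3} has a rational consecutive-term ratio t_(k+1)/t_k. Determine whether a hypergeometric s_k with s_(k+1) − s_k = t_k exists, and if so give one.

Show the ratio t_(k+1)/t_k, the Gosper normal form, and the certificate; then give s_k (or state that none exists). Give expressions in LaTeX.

The ratio is 3*(k + 3)/(k + 4).
Factor: A=3*k + 9; B=k + 4; C=1.
Solve (3*k + 9)·f(k+1) − (k + 3)·f(k) = 1.
From deg A=1, deg B=1, deg C=0: d=-1.
Bound -1 < 0, so the key equation has no polynomial solution.

none — t_k is not Gosper-summable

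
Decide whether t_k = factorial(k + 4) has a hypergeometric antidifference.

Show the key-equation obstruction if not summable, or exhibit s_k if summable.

No; the degree bound rules out any f.

Ratio r(k) = k + 5.
A = k + 5, B = 1, C = 1.
Set up (k + 5)·f(k+1) − (1)·f(k) − (1) = 0.
From deg A=1, deg B=0, deg C=0: d=-1.
Bound -1 < 0, so the key equation has no polynomial solution.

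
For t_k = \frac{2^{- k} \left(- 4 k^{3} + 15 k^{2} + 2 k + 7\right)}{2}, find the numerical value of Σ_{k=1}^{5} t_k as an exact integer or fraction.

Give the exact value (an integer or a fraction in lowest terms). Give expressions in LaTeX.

t_(k+1)/t_k = (4*k**3 - 3*k**2 - 20*k - 20)/(2*(4*k**3 - 15*k**2 - 2*k - 7)).
Take A(k)=1/2, B(k)=1, C(k)=k**3 - 15*k**2/4 - k/2 - 7/4.
Key eq: (1/2)·f(k+1) = (1)·f(k) + (k**3 - 15*k**2/4 - k/2 - 7/4).
deg f ≤ 3 (via 0,0,3).
Match coefficients ⇒ f(k) = -(4*k**3 - 3*k**2 + 4*k - 2)/2.
So s_k = (B(k−1)f/C)·t_k = (-2*(4*k**3 - 3*k**2 + 4*k - 2)/(4*k**3 - 15*k**2 - 2*k - 7))·t_k = (4*k**3 - 3*k**2 + 4*k - 2)/2**k.
Δs = (-4*k**3 + 15*k**2 + 2*k + 7)/(2*2**k), as required.
Sum = s_(6) − s_(1); s_(6) = 389/32, s_(1) = 3/2 ⇒ 341/32.

Σ = 341/32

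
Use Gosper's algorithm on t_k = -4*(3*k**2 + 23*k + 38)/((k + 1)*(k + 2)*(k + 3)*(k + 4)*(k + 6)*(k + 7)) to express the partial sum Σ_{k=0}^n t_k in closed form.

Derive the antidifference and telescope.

r(k) = (k + 1)*(k + 6)*(23*k + 3*(k + 1)**2 + 61)/((k + 5)*(k + 8)*(3*k**2 + 23*k + 38)) after simplifying.
A = k + 1, B = k + 8, C = k**3 + 38*k**2/3 + 51*k + 190/3.
f must satisfy (k + 1)·f(k+1) − (k + 7)·f(k) = k**3 + 38*k**2/3 + 51*k + 190/3.
From deg A=1, deg B=1, deg C=3: d=6.
A polynomial solution: f(k) = k*(k + 2)*(k + 4)*(k + 5)*(k**2 + 10*k + 27)/54.
So s_k = (B(k−1)f/C)·t_k = (k*(k + 2)*(k + 4)*(k + 7)*(k**2 + 10*k + 27)/(18*(3*k**2 + 23*k + 38)))·t_k = 2*k*(-k**2 - 10*k - 27)/(9*(k**3 + 10*k**2 + 27*k + 18)).
Verify: 4*(-3*k**2 - 23*k - 38)/(k**6 + 23*k**5 + 207*k**4 + 925*k**3 + 2144*k**2 + 2412*k + 1008) matches t_k.
Telescope: S(n) = s_(n+1) − s_(0) = 2*(-n**3 - 13*n**2 - 50*n - 38)/(9*(n**3 + 13*n**2 + 50*n + 56)) − (0) = 2*(-n**3 - 13*n**2 - 50*n - 38)/(9*(n**3 + 13*n**2 + 50*n + 56)).

S(n) = 2*(-n**3 - 13*n**2 - 50*n - 38)/(9*(n**3 + 13*n**2 + 50*n + 56))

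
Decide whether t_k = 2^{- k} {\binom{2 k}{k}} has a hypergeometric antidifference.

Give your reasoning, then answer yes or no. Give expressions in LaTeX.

No — negative degree bound, so no certificate f.

Step 1: r(k) = (2*k + 1)/(k + 1).
Normal form (A,B,C) = (2*k + 1, k + 1, 1).
Need (2*k + 1)·f(k+1) − (k)·f(k) = 1.
From deg A=1, deg B=1, deg C=0: d=-1.
Negative degree bound (-1): no f exists, t_k not Gosper-summable.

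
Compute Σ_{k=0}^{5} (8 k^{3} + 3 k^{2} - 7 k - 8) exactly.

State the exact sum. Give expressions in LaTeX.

Σ = 1812

r(k) = (8*k**3 + 27*k**2 + 23*k - 4)/(8*k**3 + 3*k**2 - 7*k - 8) after simplifying.
Take A(k)=1, B(k)=1, C(k)=k**3 + 3*k**2/8 - 7*k/8 - 1.
Need (1)·f(k+1) − (1)·f(k) = k**3 + 3*k**2/8 - 7*k/8 - 1.
Degrees (0,0,3) ⇒ d ≤ 4.
Match coefficients ⇒ f(k) = k*(2*k**3 - 3*k**2 - 3*k - 4)/8.
Certificate R = B(k−1)f/C = k*(2*k**3 - 3*k**2 - 3*k - 4)/(8*k**3 + 3*k**2 - 7*k - 8) gives s_k = k*(2*k**3 - 3*k**2 - 3*k - 4).
Δs = 8*k**3 + 3*k**2 - 7*k - 8, as required.
Telescoping: Σ = s_(6) − s_(0) = 1812 − (0) = 1812.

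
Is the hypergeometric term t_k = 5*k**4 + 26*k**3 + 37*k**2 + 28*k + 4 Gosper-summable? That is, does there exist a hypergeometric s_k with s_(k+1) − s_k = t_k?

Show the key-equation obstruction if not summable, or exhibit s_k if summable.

Yes. s_k = k*(k**4 + 4*k**3 + k**2 + 2*k - 4).

Compute t_(k+1)/t_k: get (5*k**4 + 46*k**3 + 145*k**2 + 200*k + 100)/(5*k**4 + 26*k**3 + 37*k**2 + 28*k + 4).
Factor: A=1; B=1; C=k**4 + 26*k**3/5 + 37*k**2/5 + 28*k/5 + 4/5.
f must satisfy (1)·f(k+1) − (1)·f(k) = k**4 + 26*k**3/5 + 37*k**2/5 + 28*k/5 + 4/5.
Degrees (0,0,4) ⇒ d ≤ 5.
A polynomial solution: f(k) = k*(k**4 + 4*k**3 + k**2 + 2*k - 4)/5.
Certificate R = B(k−1)f/C = k*(k**4 + 4*k**3 + k**2 + 2*k - 4)/(5*k**4 + 26*k**3 + 37*k**2 + 28*k + 4) gives s_k = k*(k**4 + 4*k**3 + k**2 + 2*k - 4).
Verify: 5*k**4 + 26*k**3 + 37*k**2 + 28*k + 4 matches t_k.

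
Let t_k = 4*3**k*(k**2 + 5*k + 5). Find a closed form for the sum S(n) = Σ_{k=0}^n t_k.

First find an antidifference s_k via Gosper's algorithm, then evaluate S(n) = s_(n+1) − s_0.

Step 1: r(k) = 3*(k**2 + 7*k + 11)/(k**2 + 5*k + 5).
A = 3, B = 1, C = k**2 + 5*k + 5.
f must satisfy (3)·f(k+1) − (1)·f(k) = k**2 + 5*k + 5.
d = 2 from the (0,0,2) case.
Coefficient equations give f(k) = (2*k**2 + 4*k + 1)/4.
So s_k = (B(k−1)f/C)·t_k = ((2*k**2 + 4*k + 1)/(4*(k**2 + 5*k + 5)))·t_k = 3**k*(2*k**2 + 4*k + 1).
Δs = 4*3**k*(k**2 + 5*k + 5), as required.
Telescope: S(n) = s_(n+1) − s_(0) = 3**(n + 1)*(2*n**2 + 8*n + 7) − (1) = 6*3**n*n**2 + 24*3**n*n + 21*3**n - 1.

S(n) = 6*3**n*n**2 + 24*3**n*n + 21*3**n - 1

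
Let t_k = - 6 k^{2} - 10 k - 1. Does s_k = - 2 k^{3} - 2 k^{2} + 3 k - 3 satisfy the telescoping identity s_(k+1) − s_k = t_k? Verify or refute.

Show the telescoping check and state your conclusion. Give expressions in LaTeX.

s_(k+1) = 3*k - 2*(k + 1)**3 - 2*(k + 1)**2
s_(k+1) − s_k = -6*k**2 - 10*k - 1
(s_(k+1) − s_k) − t_k = 0

Valid: the claim telescopes to t_k.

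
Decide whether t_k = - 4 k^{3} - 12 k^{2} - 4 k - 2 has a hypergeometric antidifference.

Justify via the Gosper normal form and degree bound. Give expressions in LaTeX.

Yes. s_k = k \left(- k^{3} - 2 k^{2} + 3 k - 2\right).

t_(k+1)/t_k = (2*k**3 + 12*k**2 + 20*k + 11)/(2*k**3 + 6*k**2 + 2*k + 1).
So A=1 and B=1, with C=k**3 + 3*k**2 + k + 1/2.
Solve (1)·f(k+1) − (1)·f(k) = k**3 + 3*k**2 + k + 1/2.
From deg A=0, deg B=0, deg C=3: d=4.
Match coefficients ⇒ f(k) = k*(k**3 + 2*k**2 - 3*k + 2)/4.
R(k) = B(k−1)·f(k)/C(k) = k*(k**3 + 2*k**2 - 3*k + 2)/(2*(2*k**3 + 6*k**2 + 2*k + 1)); s_k = R·t_k = k*(-k**3 - 2*k**2 + 3*k - 2).
Verify: -4*k**3 - 12*k**2 - 4*k - 2 matches t_k.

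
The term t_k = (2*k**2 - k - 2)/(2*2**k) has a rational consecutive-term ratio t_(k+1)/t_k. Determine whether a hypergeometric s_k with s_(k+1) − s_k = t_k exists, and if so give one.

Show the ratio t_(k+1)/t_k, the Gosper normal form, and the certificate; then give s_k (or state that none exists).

s_k = (-2*k**2 - 3*k - 3)/2**k

Compute t_(k+1)/t_k: get (k - 2*(k + 1)**2 + 3)/(2*(-2*k**2 + k + 2)).
A = 1/2, B = 1, C = k**2 - k/2 - 1.
Key eq: (1/2)·f(k+1) = (1)·f(k) + (k**2 - k/2 - 1).
From deg A=0, deg B=0, deg C=2: d=2.
Solving with deg f ≤ 2: f(k) = -2*k**2 - 3*k - 3.
Get s_k = R·t_k = (-2*k**2 - 3*k - 3)/2**k with R(k) = B(k−1)f(k)/C(k) = -2*(2*k**2 + 3*k + 3)/(2*k**2 - k - 2).
s_(k+1) − s_k = (2*k**2 - k - 2)/(2*2**k) = t_k.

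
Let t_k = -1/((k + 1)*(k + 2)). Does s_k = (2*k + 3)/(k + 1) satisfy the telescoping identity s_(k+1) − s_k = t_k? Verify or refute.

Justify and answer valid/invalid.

s_(k+1) = (2*k + 5)/(k + 2)
s_(k+1) − s_k = -1/(k**2 + 3*k + 2)
(s_(k+1) − s_k) − t_k = 0

Valid — Δs_k = t_k.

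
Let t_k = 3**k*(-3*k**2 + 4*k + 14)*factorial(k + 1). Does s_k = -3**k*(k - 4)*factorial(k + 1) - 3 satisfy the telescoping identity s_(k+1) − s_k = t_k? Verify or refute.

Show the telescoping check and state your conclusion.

valid; difference matches t_k

s_(k+1) = -3**(k + 1)*(k - 3)*factorial(k + 2) - 3
s_(k+1) − s_k = 3**k*(-3*k**2 + 4*k + 14)*factorial(k + 1)
(s_(k+1) − s_k) − t_k = 0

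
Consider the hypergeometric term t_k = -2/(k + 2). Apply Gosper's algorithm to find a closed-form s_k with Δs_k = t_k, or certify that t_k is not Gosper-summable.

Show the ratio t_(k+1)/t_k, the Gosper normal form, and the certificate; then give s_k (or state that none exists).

not Gosper-summable; s_k does not exist

t_(k+1)/t_k = (k + 2)/(k + 3).
A = k + 2, B = k + 3, C = 1.
Set up (k + 2)·f(k+1) − (k + 2)·f(k) − (1) = 0.
Bound: deg f ≤ 0.
Generic f = c0 gives residual -1; -1 = 0 cannot hold, so t_k is not Gosper-summable.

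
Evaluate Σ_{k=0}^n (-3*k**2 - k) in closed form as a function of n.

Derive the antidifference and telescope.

S(n) = n*(-n**2 - 2*n - 1)

Compute t_(k+1)/t_k: get (k + 3*(k + 1)**2 + 1)/(k*(3*k + 1)).
So A=1 and B=1, with C=k**2 + k/3.
f must satisfy (1)·f(k+1) − (1)·f(k) = k**2 + k/3.
d = 3 from the (0,0,2) case.
Match coefficients ⇒ f(k) = k**2*(k - 1)/3.
Get s_k = R·t_k = k**2*(1 - k) with R(k) = B(k−1)f(k)/C(k) = k*(k - 1)/(3*k + 1).
Δs = k*(-3*k - 1), as required.
Evaluate: s_(n+1) = n*(-n**2 - 2*n - 1); subtract s_(0) = 0 ⇒ S(n) = n*(-n**2 - 2*n - 1).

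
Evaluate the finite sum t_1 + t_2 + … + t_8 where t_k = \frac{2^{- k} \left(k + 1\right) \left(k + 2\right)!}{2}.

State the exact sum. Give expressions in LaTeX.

Step 1: r(k) = (k + 2)*(k + 3)/(2*(k + 1)).
Gosper form: A/B · C(k+1)/C(k) with A=k/2 + 3/2, B=1, C=k + 1.
Solve (k/2 + 3/2)·f(k+1) − (1)·f(k) = k + 1.
Bound: deg f ≤ 0.
A polynomial solution: f(k) = 2.
So s_k = (B(k−1)f/C)·t_k = (2/(k + 1))·t_k = factorial(k + 2)/2**k.
Verify: (k + 1)*factorial(k + 2)/(2*2**k) matches t_k.
Sum = s_(9) − s_(1); s_(9) = 155925/2, s_(1) = 3 ⇒ 155919/2.

Σ = 155919/2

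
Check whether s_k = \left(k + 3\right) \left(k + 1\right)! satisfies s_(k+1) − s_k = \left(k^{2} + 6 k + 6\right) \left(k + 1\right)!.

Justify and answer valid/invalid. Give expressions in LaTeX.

Invalid: residual - \left(k + 1\right) \left(k + 1\right)! ≠ 0.

s_(k+1) = (k + 4)*factorial(k + 2)
s_(k+1) − s_k = (k**2 + 5*k + 5)*factorial(k + 1)
(s_(k+1) − s_k) − t_k = -(k + 1)*factorial(k + 1)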